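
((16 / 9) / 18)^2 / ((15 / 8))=512 / 98415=0.01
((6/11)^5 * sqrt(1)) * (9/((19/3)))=209952/3059969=0.07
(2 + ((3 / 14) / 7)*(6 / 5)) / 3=499 / 735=0.68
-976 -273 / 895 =-873793 / 895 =-976.31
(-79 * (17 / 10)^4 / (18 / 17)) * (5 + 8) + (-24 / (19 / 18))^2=-492815403179 / 64980000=-7584.11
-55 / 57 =-0.96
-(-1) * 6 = 6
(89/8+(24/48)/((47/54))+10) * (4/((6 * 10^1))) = 8159/5640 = 1.45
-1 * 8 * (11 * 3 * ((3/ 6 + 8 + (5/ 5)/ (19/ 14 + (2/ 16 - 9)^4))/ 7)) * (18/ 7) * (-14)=4791138877008/ 415148251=11540.79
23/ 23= 1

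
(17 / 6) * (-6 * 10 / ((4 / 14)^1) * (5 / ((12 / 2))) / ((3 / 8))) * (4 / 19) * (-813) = 12899600 / 57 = 226308.77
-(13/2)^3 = -2197/8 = -274.62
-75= -75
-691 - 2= -693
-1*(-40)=40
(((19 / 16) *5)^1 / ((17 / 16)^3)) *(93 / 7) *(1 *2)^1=4523520 / 34391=131.53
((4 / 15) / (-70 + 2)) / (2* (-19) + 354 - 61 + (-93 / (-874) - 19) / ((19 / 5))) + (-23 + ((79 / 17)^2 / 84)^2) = -280579730549949631 / 12234266762029200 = -22.93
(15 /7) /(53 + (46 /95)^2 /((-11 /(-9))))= 0.04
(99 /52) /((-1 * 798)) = -33 /13832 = -0.00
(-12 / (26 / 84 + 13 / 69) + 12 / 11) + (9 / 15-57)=-2100762 / 26455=-79.41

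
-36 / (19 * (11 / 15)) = -540 / 209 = -2.58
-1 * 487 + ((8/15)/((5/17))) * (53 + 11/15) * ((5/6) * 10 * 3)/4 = 5489/45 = 121.98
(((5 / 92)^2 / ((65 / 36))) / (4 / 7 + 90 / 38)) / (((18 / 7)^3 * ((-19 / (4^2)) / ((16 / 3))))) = -96040 / 653404401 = -0.00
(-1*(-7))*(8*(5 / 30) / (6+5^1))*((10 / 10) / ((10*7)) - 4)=-186 / 55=-3.38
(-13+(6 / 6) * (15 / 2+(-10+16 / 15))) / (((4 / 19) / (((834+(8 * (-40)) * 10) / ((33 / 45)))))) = 9732541 / 44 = 221194.11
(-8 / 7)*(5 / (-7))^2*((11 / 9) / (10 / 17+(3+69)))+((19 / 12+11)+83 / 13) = 1877675987 / 99043308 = 18.96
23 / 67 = 0.34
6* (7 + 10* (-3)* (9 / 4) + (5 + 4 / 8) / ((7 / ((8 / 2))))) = -2409 / 7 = -344.14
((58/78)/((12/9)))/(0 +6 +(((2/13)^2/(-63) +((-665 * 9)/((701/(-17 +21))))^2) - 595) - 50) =11671265151/11035324895852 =0.00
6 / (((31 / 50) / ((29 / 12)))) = 725 / 31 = 23.39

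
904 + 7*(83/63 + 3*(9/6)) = 17005/18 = 944.72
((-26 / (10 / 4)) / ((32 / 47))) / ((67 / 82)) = -25051 / 1340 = -18.69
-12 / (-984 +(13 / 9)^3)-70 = -50050982 / 715139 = -69.99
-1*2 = -2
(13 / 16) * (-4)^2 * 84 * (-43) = -46956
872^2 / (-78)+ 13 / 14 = -5322181 / 546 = -9747.58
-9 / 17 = -0.53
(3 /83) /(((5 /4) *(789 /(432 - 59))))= 1492 /109145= 0.01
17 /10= 1.70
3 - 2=1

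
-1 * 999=-999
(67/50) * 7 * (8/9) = 1876/225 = 8.34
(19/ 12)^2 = 361/ 144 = 2.51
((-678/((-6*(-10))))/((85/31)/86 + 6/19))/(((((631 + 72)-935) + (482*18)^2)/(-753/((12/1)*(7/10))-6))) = 3832152389/92793980620880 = 0.00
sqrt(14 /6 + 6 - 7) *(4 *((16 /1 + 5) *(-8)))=-448 *sqrt(3)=-775.96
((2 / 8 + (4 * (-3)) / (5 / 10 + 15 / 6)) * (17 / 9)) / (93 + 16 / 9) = -255 / 3412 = -0.07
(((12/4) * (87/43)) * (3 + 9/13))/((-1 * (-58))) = 216/559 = 0.39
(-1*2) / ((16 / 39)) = -39 / 8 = -4.88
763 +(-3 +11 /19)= 14451 /19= 760.58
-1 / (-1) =1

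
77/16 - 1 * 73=-68.19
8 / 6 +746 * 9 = 20146 / 3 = 6715.33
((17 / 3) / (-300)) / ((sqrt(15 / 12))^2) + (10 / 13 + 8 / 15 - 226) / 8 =-410996 / 14625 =-28.10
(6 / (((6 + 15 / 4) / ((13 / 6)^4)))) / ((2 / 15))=10985 / 108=101.71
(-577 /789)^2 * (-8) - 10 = -8888642 /622521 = -14.28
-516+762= 246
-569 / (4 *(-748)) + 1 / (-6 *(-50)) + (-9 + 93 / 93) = -1751777 / 224400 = -7.81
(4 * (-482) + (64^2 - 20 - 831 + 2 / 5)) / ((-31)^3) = -6587 / 148955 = -0.04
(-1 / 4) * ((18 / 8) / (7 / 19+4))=-171 / 1328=-0.13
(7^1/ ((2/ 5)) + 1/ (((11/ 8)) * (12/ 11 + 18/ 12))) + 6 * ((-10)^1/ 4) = 317/ 114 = 2.78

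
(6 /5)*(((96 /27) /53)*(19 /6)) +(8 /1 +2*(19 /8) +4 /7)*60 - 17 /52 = 693829397 /868140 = 799.21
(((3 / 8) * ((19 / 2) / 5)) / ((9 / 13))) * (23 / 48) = 5681 / 11520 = 0.49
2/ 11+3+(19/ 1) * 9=1916/ 11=174.18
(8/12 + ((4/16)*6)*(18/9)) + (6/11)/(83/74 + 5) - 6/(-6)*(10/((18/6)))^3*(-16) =-26407565/44847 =-588.84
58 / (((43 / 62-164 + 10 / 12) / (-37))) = 99789 / 7555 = 13.21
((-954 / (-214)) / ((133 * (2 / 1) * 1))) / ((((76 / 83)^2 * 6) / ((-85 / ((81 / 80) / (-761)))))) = 118087965725 / 554838228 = 212.83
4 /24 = 1 /6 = 0.17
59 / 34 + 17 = 637 / 34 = 18.74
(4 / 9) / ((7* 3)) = 0.02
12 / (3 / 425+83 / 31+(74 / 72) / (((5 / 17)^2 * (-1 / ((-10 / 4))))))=11383200 / 30722551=0.37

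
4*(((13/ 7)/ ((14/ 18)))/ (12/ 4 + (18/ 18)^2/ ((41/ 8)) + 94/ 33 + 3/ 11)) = 316602/ 209377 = 1.51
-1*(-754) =754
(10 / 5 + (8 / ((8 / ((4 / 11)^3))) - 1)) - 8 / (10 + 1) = 427 / 1331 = 0.32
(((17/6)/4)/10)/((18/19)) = 0.07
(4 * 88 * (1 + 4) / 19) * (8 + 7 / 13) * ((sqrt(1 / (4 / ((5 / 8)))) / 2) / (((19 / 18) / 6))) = 1318680 * sqrt(10) / 4693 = 888.56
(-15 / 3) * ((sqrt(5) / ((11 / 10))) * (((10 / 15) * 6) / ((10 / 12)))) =-240 * sqrt(5) / 11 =-48.79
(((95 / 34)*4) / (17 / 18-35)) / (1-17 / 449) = -42655 / 125052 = -0.34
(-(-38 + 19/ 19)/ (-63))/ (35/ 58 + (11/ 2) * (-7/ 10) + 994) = -21460/ 36202131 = -0.00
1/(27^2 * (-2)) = -1/1458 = -0.00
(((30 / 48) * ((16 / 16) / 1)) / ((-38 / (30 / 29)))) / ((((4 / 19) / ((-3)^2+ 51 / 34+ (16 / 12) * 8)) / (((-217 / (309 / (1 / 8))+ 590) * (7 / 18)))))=-32409895175 / 82584576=-392.44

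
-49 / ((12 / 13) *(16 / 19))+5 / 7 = -83761 / 1344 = -62.32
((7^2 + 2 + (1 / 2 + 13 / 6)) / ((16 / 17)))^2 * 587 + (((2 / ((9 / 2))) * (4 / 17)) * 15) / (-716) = 13381033190369 / 7011072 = 1908557.38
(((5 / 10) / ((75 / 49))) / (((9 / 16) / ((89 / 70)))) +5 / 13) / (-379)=-49271 / 16628625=-0.00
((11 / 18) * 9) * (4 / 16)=11 / 8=1.38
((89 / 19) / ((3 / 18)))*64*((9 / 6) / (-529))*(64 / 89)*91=-3354624 / 10051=-333.76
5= 5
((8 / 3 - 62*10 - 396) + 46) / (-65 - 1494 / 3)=2902 / 1689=1.72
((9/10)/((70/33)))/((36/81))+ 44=125873/2800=44.95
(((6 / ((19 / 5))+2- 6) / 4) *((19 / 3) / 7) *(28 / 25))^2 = 2116 / 5625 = 0.38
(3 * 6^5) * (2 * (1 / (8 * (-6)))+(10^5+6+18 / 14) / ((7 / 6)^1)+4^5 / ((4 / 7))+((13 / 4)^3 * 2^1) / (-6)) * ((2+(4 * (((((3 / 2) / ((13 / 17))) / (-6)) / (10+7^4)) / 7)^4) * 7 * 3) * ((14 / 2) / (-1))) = -8475848172442373061104335284778683 / 296595379047418244812928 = -28577141692.71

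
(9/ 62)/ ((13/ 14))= 63/ 403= 0.16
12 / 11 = 1.09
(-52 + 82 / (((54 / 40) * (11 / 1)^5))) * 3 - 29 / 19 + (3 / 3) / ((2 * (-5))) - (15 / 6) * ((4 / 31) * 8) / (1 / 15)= -196.33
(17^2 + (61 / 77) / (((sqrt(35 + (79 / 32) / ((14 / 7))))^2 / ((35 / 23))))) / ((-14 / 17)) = -2882823331 / 8213898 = -350.97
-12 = -12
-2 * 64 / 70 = -64 / 35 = -1.83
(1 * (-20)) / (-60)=1 / 3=0.33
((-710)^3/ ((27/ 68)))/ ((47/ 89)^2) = -3232246635.95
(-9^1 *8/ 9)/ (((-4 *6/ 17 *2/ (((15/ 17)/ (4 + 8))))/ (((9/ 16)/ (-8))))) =-15/ 1024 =-0.01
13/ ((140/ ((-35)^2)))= 455/ 4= 113.75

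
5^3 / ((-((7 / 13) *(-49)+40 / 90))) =2925 / 607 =4.82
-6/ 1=-6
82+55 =137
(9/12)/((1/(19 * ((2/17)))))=57/34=1.68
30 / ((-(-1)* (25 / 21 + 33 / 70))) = 6300 / 349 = 18.05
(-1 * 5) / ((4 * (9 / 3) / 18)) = -15 / 2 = -7.50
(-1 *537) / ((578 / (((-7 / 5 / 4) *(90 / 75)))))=11277 / 28900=0.39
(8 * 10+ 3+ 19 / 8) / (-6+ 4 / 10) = -3415 / 224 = -15.25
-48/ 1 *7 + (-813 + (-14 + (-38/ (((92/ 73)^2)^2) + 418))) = -27225204339/ 35819648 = -760.06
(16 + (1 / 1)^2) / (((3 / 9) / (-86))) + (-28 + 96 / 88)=-48542 / 11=-4412.91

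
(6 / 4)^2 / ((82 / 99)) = 891 / 328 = 2.72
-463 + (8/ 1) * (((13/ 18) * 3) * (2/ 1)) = -1285/ 3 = -428.33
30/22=15/11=1.36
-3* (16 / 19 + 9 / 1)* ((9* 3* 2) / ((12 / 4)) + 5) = -12903 / 19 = -679.11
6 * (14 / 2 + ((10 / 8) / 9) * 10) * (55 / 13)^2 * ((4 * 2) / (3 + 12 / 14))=25579400 / 13689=1868.61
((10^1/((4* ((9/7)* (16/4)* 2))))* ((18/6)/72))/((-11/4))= -35/9504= -0.00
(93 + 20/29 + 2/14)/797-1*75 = -12115277/161791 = -74.88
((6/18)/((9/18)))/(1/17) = 34/3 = 11.33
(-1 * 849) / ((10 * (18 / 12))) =-283 / 5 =-56.60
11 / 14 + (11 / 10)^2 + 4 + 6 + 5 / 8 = 17669 / 1400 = 12.62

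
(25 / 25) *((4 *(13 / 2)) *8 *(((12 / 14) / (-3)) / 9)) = -6.60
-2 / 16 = -1 / 8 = -0.12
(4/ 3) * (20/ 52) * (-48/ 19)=-320/ 247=-1.30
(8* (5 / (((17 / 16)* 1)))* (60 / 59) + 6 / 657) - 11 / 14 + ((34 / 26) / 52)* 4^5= 32876779129 / 519708462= 63.26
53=53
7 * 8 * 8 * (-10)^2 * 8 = 358400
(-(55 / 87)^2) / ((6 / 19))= -57475 / 45414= -1.27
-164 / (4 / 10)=-410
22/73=0.30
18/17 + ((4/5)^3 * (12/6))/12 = 7294/6375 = 1.14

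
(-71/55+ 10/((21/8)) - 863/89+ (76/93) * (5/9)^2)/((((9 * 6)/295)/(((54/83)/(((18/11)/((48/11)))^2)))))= -6750253263104/38562865803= -175.05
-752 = -752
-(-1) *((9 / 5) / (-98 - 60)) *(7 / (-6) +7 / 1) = -21 / 316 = -0.07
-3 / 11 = -0.27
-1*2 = -2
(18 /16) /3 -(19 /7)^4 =-1035365 /19208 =-53.90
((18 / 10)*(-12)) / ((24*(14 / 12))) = -0.77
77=77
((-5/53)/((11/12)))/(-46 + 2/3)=45/19822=0.00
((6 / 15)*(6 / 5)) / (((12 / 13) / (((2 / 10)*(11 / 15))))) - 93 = -174232 / 1875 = -92.92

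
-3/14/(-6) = 1/28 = 0.04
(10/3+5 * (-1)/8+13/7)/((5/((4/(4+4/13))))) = 9971/11760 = 0.85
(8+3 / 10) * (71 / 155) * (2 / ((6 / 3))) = 5893 / 1550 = 3.80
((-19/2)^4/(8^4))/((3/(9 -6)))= 130321/65536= 1.99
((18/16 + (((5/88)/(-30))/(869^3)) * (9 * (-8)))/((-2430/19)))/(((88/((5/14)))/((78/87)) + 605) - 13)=-5348970744247/527114170304194176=-0.00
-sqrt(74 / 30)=-sqrt(555) / 15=-1.57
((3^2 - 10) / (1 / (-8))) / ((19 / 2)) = 16 / 19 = 0.84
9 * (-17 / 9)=-17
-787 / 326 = -2.41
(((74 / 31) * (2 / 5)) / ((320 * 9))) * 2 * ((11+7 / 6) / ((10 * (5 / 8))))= 2701 / 2092500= 0.00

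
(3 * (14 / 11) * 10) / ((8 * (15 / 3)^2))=21 / 110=0.19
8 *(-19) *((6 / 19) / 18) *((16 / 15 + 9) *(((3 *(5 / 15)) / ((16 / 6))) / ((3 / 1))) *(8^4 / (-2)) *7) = 2164736 / 45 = 48105.24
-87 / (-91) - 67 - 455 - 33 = -554.04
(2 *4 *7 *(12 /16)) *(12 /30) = 84 /5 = 16.80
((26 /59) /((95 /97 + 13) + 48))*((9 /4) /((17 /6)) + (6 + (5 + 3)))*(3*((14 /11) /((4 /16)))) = 8879962 /5527533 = 1.61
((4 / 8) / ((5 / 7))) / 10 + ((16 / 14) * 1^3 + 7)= 8.21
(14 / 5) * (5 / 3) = 14 / 3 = 4.67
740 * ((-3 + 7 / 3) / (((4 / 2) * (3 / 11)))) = -8140 / 9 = -904.44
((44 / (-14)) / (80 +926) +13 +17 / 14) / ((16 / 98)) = 700525 / 8048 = 87.04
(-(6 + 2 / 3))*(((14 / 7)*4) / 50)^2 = -64 / 375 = -0.17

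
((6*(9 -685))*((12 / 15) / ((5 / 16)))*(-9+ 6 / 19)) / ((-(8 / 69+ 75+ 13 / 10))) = -1182145536 / 1001813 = -1180.01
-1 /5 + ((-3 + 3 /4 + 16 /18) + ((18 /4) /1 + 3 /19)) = 10591 /3420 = 3.10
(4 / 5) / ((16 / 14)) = 7 / 10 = 0.70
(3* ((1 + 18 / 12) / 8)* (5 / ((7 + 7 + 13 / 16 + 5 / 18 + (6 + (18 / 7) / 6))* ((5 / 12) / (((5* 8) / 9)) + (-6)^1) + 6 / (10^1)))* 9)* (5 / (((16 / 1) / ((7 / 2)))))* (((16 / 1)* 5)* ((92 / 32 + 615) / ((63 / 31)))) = -957706250 / 107943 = -8872.33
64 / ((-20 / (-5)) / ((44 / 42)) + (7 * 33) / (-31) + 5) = 10912 / 233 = 46.83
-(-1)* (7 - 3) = 4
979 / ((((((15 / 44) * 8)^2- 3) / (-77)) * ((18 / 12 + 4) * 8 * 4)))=-829213 / 8592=-96.51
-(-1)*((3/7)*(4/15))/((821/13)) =52/28735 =0.00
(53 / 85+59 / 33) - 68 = -183976 / 2805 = -65.59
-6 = -6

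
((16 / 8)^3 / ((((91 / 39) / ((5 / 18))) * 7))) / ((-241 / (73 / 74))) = -730 / 1310799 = -0.00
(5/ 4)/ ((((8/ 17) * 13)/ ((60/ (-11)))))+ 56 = 62789/ 1144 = 54.89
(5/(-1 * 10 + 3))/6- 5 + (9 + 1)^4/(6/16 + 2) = 3355915/798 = 4205.41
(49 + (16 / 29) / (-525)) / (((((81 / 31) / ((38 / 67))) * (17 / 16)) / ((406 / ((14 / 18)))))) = 28121555264 / 5381775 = 5225.33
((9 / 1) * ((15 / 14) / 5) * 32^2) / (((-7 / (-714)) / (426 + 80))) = 713484288 / 7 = 101926326.86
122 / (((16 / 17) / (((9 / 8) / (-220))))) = -9333 / 14080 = -0.66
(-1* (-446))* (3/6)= 223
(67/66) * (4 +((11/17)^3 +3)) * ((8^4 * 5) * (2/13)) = 49016299520/2107677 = 23256.08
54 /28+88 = 1259 /14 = 89.93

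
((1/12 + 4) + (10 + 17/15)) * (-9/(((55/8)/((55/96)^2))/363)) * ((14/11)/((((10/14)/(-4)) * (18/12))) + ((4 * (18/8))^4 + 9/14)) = -1673270346187/107520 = -15562410.21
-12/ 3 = -4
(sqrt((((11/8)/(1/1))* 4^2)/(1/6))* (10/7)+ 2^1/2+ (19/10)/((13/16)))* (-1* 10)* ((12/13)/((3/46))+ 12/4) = -44600* sqrt(33)/91 - 96782/169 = -3388.14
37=37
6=6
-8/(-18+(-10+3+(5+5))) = 8/15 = 0.53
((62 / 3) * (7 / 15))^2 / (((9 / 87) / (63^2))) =267653876 / 75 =3568718.35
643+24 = 667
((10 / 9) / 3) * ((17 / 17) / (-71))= -10 / 1917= -0.01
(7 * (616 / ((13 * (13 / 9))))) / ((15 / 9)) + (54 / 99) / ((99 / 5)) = 42270362 / 306735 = 137.81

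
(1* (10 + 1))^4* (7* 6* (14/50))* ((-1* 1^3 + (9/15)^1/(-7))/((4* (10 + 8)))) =-1947253/750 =-2596.34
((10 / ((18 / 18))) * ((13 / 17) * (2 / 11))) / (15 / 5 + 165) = 65 / 7854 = 0.01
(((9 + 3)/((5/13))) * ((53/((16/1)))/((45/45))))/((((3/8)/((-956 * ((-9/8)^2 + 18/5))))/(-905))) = 46407087207/40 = 1160177180.18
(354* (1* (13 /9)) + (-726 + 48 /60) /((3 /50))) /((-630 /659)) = 11442217 /945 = 12108.17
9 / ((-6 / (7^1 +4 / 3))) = -25 / 2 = -12.50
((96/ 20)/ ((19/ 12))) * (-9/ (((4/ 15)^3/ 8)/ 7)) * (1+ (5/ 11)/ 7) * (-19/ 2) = 8966700/ 11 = 815154.55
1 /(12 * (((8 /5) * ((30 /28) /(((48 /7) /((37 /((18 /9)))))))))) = 0.02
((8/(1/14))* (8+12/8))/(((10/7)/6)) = 22344/5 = 4468.80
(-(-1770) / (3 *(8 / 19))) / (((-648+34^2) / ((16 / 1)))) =44.13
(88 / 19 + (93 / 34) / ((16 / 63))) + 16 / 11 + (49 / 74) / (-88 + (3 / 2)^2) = 16.85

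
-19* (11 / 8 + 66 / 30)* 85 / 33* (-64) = 33592 / 3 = 11197.33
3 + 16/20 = 19/5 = 3.80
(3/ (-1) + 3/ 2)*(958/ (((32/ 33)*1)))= -47421/ 32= -1481.91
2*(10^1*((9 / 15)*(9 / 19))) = 108 / 19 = 5.68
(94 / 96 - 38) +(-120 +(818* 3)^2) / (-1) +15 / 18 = -96352515 / 16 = -6022032.19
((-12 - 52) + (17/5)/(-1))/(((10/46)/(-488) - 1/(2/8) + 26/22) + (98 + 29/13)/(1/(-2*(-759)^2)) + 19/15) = 0.00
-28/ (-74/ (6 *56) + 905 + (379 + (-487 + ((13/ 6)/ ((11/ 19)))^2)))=-1707552/ 49444943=-0.03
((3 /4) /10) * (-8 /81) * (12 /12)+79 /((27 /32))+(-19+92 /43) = 148534 /1935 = 76.76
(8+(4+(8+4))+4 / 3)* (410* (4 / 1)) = 41546.67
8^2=64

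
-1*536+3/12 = -2143/4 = -535.75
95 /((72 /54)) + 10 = 81.25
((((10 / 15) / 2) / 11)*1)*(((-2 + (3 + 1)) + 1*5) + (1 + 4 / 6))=26 / 99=0.26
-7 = -7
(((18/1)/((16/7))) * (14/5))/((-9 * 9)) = -0.27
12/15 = 4/5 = 0.80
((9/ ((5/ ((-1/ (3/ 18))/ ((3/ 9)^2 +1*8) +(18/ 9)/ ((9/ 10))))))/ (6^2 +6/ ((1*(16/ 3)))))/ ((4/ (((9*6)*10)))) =7792/ 803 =9.70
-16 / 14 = -8 / 7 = -1.14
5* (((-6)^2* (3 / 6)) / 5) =18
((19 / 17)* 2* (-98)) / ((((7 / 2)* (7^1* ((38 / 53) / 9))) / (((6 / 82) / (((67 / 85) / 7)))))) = -200340 / 2747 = -72.93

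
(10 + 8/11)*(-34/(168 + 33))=-1.81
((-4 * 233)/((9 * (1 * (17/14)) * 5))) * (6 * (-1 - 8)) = 78288/85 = 921.04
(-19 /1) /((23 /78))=-1482 /23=-64.43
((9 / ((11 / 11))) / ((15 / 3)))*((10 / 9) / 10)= 1 / 5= 0.20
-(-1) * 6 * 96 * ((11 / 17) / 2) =3168 / 17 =186.35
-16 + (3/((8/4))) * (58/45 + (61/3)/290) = -24293/1740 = -13.96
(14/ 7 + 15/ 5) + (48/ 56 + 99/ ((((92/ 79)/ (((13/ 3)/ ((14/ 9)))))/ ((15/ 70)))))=1020673/ 18032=56.60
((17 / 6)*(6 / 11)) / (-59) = -17 / 649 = -0.03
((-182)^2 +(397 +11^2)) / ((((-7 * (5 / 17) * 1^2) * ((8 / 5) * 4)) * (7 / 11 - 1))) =449361 / 64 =7021.27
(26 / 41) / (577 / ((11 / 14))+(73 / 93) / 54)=1436292 / 1663309279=0.00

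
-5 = -5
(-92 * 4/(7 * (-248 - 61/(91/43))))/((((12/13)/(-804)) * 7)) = -4166864/176337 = -23.63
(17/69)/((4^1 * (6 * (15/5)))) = 17/4968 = 0.00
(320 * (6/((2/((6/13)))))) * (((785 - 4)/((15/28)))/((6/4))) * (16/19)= 89571328/247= 362636.96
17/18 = 0.94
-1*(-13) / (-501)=-13 / 501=-0.03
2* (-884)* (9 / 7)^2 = -143208 / 49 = -2922.61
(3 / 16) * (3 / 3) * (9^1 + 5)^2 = 147 / 4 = 36.75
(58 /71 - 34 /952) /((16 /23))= 1.12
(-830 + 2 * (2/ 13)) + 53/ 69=-743545/ 897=-828.92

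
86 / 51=1.69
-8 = -8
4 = 4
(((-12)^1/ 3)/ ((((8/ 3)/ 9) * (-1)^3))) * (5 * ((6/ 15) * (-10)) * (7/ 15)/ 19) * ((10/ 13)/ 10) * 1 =-0.51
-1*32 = -32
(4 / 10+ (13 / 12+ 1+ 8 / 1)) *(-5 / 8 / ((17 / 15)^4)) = -624375 / 157216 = -3.97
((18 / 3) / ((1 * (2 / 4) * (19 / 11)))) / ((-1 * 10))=-66 / 95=-0.69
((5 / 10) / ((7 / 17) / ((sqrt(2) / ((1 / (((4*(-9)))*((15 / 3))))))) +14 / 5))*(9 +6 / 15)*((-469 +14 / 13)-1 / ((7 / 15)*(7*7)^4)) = -8642330584471086336 / 11003134932613187-3530363800846032*sqrt(2) / 11003134932613187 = -785.90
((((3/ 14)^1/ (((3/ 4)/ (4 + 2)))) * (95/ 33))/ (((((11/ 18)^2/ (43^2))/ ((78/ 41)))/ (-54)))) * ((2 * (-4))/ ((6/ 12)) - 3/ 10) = 15629370445728/ 381997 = 40914903.64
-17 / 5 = -3.40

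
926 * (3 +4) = 6482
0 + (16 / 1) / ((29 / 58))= 32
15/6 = 5/2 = 2.50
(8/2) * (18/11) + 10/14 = 559/77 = 7.26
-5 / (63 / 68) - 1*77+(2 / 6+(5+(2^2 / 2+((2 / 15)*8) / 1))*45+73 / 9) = 6070 / 21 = 289.05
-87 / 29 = -3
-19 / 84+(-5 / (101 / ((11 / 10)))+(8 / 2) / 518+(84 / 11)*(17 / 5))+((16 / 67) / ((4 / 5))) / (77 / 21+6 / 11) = 591737579431 / 22969769460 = 25.76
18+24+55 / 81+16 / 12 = 3565 / 81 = 44.01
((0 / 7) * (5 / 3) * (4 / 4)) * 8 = 0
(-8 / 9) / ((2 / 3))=-4 / 3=-1.33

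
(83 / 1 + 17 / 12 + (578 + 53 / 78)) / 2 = 34481 / 104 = 331.55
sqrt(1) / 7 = 1 / 7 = 0.14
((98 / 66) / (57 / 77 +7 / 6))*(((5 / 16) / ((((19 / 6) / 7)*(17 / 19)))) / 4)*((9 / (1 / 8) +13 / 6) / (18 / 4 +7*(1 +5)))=5342225 / 22285776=0.24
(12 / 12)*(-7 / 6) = -7 / 6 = -1.17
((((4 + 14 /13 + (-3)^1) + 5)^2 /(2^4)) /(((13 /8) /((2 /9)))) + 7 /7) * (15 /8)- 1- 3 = -1.32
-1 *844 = -844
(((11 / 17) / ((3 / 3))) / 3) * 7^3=3773 / 51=73.98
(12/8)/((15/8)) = 0.80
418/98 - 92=-4299/49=-87.73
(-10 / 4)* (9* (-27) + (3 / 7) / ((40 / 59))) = 67863 / 112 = 605.92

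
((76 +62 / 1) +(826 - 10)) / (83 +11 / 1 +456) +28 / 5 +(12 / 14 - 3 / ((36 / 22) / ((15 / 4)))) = 20277 / 15400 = 1.32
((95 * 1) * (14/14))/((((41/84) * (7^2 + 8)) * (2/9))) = 630/41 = 15.37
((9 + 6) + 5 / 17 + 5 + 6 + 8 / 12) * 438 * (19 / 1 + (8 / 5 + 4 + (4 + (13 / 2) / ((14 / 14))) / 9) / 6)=72731725 / 306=237685.38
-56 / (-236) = 14 / 59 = 0.24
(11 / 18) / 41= 11 / 738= 0.01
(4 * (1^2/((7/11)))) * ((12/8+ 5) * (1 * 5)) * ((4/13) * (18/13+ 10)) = 65120/91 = 715.60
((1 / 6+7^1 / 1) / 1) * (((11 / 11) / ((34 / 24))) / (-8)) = -0.63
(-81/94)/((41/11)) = -891/3854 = -0.23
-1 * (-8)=8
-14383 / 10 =-1438.30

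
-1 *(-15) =15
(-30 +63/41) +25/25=-1126/41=-27.46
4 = 4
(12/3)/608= 1/152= 0.01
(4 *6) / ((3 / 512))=4096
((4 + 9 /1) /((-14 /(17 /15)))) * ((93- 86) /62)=-221 /1860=-0.12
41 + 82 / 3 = 205 / 3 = 68.33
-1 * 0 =0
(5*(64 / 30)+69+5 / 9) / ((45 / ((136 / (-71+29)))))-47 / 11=-939791 / 93555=-10.05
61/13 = 4.69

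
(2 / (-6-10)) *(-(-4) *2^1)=-1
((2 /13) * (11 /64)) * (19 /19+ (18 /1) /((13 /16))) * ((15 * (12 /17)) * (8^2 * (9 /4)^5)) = 8798005755 /367744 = 23924.27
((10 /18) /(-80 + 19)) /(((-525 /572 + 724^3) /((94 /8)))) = -33605 /119174700943647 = -0.00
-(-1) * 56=56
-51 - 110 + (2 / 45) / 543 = -3934033 / 24435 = -161.00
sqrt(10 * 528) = 4 * sqrt(330) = 72.66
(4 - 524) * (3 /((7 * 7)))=-1560 /49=-31.84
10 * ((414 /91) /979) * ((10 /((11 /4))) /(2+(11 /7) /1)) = 6624 /139997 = 0.05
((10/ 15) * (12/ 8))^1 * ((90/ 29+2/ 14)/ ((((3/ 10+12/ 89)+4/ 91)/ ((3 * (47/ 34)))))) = 537536415/ 19117061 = 28.12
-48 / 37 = -1.30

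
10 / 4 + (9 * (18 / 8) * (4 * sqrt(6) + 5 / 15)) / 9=13 / 4 + 9 * sqrt(6)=25.30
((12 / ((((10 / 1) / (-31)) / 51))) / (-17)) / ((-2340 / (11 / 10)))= -341 / 6500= -0.05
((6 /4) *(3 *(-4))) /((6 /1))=-3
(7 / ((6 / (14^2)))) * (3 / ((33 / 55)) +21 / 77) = 39788 / 33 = 1205.70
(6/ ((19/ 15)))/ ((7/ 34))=3060/ 133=23.01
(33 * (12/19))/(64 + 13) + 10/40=0.52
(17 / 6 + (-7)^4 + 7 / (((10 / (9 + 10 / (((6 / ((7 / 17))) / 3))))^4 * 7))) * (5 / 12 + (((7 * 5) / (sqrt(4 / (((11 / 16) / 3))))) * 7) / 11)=753358063751 / 751689000 + 36914545123799 * sqrt(33) / 16537158000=13825.34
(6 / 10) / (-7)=-3 / 35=-0.09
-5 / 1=-5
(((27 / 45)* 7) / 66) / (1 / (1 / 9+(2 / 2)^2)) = 7 / 99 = 0.07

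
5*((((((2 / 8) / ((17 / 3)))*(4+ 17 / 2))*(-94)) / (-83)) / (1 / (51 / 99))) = 1.61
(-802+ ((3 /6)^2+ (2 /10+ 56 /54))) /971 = -432277 /524340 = -0.82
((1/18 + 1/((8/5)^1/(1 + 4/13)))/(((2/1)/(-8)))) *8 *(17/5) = -55556/585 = -94.97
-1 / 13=-0.08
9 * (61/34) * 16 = 4392/17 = 258.35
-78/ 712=-39/ 356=-0.11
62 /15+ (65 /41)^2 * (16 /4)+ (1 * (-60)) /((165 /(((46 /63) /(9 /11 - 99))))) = 202867037 /14296905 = 14.19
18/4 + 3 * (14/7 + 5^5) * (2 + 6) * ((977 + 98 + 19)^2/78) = 29940049493/26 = 1151540365.12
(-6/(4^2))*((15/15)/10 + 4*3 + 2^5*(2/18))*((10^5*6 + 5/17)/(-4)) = 880625.43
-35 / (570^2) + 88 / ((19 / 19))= 5718233 / 64980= 88.00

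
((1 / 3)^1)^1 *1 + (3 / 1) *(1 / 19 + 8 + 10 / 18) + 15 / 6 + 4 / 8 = 554 / 19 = 29.16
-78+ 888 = 810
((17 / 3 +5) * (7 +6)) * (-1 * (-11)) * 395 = 1807520 / 3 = 602506.67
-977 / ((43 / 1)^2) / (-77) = 977 / 142373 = 0.01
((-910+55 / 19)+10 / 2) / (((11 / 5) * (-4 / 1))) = 21425 / 209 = 102.51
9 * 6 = 54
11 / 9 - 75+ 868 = 7148 / 9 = 794.22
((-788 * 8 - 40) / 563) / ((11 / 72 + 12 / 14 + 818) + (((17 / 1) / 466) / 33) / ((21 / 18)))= -8194874688 / 595630875901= -0.01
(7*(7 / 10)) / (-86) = -49 / 860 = -0.06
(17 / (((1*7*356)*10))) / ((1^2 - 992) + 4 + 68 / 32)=-17 / 24543085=-0.00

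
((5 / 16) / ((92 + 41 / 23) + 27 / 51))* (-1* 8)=-1955 / 73752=-0.03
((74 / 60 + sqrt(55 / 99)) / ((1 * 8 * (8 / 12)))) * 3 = 3 * sqrt(5) / 16 + 111 / 160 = 1.11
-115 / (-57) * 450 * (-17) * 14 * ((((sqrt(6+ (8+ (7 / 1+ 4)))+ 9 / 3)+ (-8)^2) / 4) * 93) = -6872607000 / 19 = -361716157.89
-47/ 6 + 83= 451/ 6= 75.17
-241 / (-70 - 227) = 241 / 297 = 0.81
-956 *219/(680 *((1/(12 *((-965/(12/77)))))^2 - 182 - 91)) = 57797371552305/51248084938016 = 1.13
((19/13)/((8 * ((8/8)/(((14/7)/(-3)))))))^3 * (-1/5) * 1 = 6859/18982080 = 0.00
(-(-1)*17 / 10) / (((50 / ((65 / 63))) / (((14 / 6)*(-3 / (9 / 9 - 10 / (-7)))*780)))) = -78.87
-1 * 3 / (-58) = 3 / 58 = 0.05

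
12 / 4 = 3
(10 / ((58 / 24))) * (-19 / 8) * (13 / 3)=-1235 / 29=-42.59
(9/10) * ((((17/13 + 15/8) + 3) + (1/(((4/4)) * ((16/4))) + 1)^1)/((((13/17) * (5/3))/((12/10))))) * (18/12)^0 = 1064421/169000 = 6.30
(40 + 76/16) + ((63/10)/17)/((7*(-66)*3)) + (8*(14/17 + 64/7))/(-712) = 26001713/582505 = 44.64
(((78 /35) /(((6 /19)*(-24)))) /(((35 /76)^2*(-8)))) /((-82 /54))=-802503 /7031500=-0.11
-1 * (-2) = 2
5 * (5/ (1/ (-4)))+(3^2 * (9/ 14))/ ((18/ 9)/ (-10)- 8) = -57805/ 574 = -100.71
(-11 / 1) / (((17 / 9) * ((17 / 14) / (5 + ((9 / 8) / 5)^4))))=-23.99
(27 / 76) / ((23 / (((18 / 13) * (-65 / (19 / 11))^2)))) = 9555975 / 315514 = 30.29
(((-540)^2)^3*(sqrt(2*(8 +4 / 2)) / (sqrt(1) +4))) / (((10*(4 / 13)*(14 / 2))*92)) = 805834617120000*sqrt(5) / 161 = 11191931568340.60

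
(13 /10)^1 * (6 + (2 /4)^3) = 637 /80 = 7.96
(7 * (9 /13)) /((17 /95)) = 5985 /221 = 27.08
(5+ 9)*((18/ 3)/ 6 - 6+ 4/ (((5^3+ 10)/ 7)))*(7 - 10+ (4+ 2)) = -9058/ 45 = -201.29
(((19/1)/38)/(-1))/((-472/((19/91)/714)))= 19/61335456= 0.00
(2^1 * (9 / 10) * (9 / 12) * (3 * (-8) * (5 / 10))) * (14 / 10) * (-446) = 252882 / 25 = 10115.28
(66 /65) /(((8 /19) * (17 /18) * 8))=5643 /17680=0.32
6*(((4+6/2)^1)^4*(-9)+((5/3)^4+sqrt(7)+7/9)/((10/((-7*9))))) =-1949626/15-189*sqrt(7)/5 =-130075.08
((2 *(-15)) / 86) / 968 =-15 / 41624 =-0.00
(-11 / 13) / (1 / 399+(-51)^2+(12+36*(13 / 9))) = -4389 / 13823368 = -0.00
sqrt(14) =3.74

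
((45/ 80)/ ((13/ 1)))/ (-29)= -9/ 6032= -0.00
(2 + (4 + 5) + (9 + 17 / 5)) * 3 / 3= 23.40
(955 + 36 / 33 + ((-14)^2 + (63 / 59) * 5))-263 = 580485 / 649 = 894.43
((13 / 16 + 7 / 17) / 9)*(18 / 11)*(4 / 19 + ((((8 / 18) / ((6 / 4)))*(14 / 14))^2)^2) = 20383189 / 419602194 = 0.05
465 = 465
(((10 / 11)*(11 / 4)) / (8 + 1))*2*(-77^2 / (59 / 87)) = -859705 / 177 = -4857.09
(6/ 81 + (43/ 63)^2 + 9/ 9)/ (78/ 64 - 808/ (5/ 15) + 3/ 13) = -2542592/ 3999882789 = -0.00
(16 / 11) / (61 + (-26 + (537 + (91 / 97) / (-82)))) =127264 / 50045567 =0.00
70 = 70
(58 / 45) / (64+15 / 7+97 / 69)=4669 / 244695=0.02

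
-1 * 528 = -528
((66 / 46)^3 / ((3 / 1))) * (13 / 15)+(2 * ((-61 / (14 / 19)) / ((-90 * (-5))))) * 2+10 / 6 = 34188157 / 19163025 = 1.78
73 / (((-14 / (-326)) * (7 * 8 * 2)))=11899 / 784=15.18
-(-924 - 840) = 1764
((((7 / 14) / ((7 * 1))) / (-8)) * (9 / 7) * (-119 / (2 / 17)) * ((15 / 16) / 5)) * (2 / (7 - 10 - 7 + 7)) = -2601 / 1792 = -1.45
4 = 4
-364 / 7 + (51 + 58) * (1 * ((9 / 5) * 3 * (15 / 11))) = 8257 / 11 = 750.64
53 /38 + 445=446.39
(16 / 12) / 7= 4 / 21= 0.19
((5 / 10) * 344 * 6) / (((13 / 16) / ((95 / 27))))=522880 / 117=4469.06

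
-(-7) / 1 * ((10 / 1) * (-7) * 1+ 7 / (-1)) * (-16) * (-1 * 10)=-86240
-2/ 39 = -0.05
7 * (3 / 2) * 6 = 63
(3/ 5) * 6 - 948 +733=-211.40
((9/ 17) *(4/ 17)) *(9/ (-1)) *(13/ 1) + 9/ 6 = -7557/ 578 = -13.07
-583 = -583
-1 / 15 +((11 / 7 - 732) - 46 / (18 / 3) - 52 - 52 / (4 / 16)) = -104807 / 105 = -998.16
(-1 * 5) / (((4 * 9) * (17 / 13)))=-65 / 612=-0.11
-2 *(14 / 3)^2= -392 / 9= -43.56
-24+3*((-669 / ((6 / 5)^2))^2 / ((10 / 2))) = 6214973 / 48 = 129478.60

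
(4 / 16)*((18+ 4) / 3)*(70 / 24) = 5.35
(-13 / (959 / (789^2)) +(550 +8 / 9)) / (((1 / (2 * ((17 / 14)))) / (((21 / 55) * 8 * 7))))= -1851782392 / 4521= -409595.75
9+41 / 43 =428 / 43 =9.95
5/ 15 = 1/ 3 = 0.33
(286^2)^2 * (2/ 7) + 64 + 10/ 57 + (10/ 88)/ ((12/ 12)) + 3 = 33559978631183/ 17556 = 1911595957.57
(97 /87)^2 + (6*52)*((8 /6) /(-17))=-2988751 /128673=-23.23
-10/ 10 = -1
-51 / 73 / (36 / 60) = -1.16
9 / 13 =0.69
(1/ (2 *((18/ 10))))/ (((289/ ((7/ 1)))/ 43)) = 1505/ 5202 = 0.29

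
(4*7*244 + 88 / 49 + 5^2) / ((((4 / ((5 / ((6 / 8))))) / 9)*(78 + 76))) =5041215 / 7546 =668.06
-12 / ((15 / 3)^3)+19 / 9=2267 / 1125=2.02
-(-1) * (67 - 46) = 21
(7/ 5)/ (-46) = -7/ 230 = -0.03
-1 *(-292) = 292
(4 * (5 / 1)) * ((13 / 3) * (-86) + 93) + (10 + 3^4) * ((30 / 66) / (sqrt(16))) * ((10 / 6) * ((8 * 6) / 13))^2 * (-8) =-3743540 / 429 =-8726.20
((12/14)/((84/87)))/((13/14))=87/91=0.96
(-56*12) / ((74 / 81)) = -27216 / 37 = -735.57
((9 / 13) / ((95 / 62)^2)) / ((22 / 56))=968688 / 1290575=0.75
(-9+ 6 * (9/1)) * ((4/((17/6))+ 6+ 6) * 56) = 33797.65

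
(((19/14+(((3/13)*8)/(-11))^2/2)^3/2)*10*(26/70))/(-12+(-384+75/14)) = -60496199429997547/4935542627909457564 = -0.01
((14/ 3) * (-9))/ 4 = -21/ 2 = -10.50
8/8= 1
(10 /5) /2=1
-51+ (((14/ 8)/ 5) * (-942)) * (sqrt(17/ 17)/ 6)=-2119/ 20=-105.95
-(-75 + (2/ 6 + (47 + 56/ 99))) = 2683/ 99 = 27.10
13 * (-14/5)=-182/5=-36.40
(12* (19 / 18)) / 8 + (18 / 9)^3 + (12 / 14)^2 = 6067 / 588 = 10.32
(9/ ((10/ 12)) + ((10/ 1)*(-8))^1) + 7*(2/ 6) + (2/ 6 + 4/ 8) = -66.03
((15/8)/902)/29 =15/209264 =0.00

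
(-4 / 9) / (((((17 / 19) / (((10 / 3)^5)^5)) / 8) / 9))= -6080000000000000000000000000 / 14403906360531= -422107714936287.66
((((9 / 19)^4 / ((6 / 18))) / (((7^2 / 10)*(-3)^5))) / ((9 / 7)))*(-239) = 21510 / 912247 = 0.02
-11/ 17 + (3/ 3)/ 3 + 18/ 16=331/ 408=0.81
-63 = -63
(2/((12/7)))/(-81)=-7/486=-0.01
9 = 9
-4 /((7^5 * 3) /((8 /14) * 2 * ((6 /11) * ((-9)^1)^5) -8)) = 11339872 /3882417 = 2.92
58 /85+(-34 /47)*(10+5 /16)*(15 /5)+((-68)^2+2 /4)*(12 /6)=294904573 /31960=9227.30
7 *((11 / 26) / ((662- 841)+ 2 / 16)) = -308 / 18603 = -0.02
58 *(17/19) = 986/19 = 51.89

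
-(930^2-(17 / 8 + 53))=-6918759 / 8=-864844.88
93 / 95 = 0.98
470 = 470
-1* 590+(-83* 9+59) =-1278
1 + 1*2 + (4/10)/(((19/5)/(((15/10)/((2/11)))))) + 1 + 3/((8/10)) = 8.62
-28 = -28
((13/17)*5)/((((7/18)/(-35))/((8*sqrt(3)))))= -46800*sqrt(3)/17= -4768.23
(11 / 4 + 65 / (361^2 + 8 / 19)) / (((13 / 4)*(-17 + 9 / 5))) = -136210585 / 2446393716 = -0.06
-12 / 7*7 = -12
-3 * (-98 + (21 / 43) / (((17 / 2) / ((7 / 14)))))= 214851 / 731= 293.91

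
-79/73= -1.08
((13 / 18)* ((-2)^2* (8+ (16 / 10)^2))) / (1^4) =2288 / 75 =30.51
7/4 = 1.75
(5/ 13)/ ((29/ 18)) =90/ 377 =0.24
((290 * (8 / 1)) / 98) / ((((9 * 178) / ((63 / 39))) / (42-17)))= 14500 / 24297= 0.60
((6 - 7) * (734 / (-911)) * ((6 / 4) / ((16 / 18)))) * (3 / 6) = 9909 / 14576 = 0.68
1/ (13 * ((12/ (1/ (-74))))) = -1/ 11544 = -0.00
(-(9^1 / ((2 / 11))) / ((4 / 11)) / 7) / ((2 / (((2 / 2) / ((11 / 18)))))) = -891 / 56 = -15.91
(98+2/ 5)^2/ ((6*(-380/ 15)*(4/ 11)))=-166419/ 950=-175.18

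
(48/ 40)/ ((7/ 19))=114/ 35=3.26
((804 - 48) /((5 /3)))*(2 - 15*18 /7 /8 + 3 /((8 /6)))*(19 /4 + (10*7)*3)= -278316 /5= -55663.20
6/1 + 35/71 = 461/71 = 6.49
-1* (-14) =14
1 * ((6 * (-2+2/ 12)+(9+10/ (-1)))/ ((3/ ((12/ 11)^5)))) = -995328/ 161051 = -6.18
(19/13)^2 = 361/169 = 2.14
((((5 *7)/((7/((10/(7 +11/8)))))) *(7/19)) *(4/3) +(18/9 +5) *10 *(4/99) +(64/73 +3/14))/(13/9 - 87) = -0.08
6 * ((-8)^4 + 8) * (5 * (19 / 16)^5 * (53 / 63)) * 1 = 112204426185 / 458752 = 244586.24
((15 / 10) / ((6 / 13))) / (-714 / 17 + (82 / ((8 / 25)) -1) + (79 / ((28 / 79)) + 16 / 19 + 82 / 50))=43225 / 5833712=0.01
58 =58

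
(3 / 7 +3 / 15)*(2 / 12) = 11 / 105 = 0.10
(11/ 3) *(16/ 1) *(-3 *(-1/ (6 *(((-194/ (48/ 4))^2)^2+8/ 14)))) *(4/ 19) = 1064448/ 11774492869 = 0.00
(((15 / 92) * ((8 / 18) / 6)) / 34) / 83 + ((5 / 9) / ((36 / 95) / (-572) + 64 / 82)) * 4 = 482022969385 / 169151916036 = 2.85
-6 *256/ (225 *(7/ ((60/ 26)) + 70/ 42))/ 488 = -128/ 43005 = -0.00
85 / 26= 3.27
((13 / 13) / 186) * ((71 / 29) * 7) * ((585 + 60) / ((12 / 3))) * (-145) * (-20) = 2671375 / 62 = 43086.69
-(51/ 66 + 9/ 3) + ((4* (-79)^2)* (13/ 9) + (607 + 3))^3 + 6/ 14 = 5535404933391904357/ 112266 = 49306156212850.77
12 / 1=12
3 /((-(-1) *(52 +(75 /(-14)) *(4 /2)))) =21 /289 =0.07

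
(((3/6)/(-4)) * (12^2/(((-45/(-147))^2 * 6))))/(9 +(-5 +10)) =-343/150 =-2.29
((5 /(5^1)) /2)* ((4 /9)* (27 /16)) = 3 /8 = 0.38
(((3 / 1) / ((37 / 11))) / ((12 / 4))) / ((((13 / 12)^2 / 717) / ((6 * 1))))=1089.78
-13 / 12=-1.08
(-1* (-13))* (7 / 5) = 91 / 5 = 18.20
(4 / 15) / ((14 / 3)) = 0.06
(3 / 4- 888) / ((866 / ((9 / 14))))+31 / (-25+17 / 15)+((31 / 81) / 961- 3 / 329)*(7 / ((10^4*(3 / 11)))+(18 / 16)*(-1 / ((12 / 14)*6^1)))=-536652618055333 / 274414308570000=-1.96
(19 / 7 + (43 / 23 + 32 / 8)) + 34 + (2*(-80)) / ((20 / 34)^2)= -337952 / 805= -419.82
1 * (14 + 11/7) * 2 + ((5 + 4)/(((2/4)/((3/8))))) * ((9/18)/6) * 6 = 1933/56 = 34.52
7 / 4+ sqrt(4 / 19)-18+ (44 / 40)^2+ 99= 2 * sqrt(19) / 19+ 2099 / 25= 84.42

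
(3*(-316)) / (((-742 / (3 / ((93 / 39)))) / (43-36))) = 11.25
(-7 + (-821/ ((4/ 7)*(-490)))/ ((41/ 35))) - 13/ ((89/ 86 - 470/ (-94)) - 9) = -9421/ 83640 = -0.11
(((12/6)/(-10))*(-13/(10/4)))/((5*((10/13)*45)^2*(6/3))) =0.00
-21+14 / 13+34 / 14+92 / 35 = -6764 / 455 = -14.87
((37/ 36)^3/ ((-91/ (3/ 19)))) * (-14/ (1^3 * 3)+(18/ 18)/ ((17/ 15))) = 9776029/ 1371359808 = 0.01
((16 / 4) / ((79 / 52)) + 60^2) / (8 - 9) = -284608 / 79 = -3602.63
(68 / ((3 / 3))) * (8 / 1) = 544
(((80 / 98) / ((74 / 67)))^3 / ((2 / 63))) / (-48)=-0.26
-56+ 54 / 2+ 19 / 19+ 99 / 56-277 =-16981 / 56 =-303.23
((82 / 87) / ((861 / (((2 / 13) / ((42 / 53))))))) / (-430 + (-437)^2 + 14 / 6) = 53 / 47518245684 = 0.00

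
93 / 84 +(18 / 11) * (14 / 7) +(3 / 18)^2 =6109 / 1386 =4.41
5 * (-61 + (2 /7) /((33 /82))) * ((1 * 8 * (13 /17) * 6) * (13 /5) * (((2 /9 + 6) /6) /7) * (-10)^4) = -42620726.03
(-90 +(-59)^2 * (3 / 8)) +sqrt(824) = 2 * sqrt(206) +9723 / 8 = 1244.08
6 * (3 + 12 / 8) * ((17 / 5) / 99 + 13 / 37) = 21192 / 2035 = 10.41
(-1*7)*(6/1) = -42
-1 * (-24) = 24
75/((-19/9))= -675/19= -35.53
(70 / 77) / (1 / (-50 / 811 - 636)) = -5158460 / 8921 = -578.24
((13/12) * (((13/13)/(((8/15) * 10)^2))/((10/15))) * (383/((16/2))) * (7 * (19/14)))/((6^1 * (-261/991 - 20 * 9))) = -93749591/3902472192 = -0.02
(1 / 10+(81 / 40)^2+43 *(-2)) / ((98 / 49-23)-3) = 130879 / 38400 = 3.41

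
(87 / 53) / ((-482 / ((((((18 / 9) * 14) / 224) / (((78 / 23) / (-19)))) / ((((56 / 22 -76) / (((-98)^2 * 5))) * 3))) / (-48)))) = 1673533015 / 154561065984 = 0.01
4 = 4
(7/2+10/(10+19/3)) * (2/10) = 403/490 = 0.82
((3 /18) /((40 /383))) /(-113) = -383 /27120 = -0.01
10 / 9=1.11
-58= -58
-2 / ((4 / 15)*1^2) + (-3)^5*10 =-4875 / 2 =-2437.50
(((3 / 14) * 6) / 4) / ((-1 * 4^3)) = -9 / 1792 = -0.01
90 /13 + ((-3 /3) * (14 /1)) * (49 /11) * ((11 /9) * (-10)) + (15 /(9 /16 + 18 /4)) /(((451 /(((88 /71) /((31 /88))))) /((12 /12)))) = 769.17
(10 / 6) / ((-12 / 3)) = -5 / 12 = -0.42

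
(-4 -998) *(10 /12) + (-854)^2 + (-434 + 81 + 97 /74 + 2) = 53881717 /74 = 728131.31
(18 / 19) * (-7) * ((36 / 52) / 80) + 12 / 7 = 114591 / 69160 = 1.66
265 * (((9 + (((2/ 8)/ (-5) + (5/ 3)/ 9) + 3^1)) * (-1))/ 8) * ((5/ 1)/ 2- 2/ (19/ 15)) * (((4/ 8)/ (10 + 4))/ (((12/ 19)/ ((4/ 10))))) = -347309/ 41472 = -8.37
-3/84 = -1/28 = -0.04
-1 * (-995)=995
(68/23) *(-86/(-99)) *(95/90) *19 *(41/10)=21639062/102465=211.18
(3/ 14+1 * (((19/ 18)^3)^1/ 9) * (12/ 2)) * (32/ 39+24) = 14794670/ 597051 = 24.78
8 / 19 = 0.42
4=4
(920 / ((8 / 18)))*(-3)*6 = -37260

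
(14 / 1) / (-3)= -14 / 3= -4.67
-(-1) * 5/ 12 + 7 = 89/ 12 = 7.42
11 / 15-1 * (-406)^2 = -2472529 / 15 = -164835.27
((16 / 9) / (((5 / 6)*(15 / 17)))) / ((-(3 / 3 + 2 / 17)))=-9248 / 4275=-2.16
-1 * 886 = -886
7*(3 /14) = 3 /2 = 1.50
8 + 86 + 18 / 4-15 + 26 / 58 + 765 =49239 / 58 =848.95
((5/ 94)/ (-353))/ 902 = -5/ 29930164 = -0.00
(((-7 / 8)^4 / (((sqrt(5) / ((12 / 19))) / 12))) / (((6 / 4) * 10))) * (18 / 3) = 21609 * sqrt(5) / 60800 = 0.79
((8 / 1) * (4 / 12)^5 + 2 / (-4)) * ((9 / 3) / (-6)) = 227 / 972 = 0.23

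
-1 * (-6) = 6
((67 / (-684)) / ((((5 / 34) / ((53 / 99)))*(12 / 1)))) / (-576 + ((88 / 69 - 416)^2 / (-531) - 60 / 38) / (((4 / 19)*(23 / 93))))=43334632051 / 9956602641270780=0.00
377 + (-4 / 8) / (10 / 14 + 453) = 2394697 / 6352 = 377.00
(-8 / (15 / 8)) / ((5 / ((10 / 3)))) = -128 / 45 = -2.84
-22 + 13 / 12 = -251 / 12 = -20.92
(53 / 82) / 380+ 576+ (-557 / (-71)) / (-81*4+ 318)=3814291309 / 6637080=574.69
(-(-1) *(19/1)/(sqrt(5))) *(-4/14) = -38 *sqrt(5)/35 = -2.43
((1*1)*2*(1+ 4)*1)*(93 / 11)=930 / 11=84.55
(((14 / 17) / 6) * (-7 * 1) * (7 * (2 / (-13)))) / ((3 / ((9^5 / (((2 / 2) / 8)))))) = 36006768 / 221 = 162926.55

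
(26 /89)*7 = 182 /89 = 2.04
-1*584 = -584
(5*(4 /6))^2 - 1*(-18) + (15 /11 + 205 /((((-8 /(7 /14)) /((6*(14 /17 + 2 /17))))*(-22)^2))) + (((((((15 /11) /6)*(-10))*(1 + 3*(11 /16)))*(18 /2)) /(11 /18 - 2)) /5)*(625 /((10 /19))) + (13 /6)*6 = 10755.12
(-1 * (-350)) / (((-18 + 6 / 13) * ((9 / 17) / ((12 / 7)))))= -11050 / 171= -64.62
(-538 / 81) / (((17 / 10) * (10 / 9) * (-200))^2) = -269 / 5780000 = -0.00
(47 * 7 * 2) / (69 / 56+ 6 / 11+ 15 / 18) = 1215984 / 4825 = 252.02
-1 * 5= -5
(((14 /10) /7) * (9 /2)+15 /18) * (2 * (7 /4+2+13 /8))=559 /30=18.63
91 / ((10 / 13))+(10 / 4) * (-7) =504 / 5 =100.80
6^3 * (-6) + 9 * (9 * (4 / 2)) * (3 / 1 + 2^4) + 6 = 1788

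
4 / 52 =1 / 13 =0.08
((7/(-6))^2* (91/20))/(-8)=-4459/5760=-0.77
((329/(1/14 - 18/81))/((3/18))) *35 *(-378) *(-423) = -1391931633960/19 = -73259559682.11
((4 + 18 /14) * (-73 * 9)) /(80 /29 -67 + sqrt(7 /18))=61331607 * sqrt(14) /437275685 + 23640162174 /437275685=54.59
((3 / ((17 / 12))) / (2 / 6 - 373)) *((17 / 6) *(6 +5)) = -99 / 559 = -0.18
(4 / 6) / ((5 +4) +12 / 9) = 2 / 31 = 0.06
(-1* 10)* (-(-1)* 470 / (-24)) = 1175 / 6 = 195.83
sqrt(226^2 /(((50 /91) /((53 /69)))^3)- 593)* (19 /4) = 19* sqrt(196851291702943074) /4761000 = 1770.62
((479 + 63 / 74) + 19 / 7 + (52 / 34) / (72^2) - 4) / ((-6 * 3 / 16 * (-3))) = 5461670071 / 38517444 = 141.80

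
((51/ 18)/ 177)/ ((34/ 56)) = 14/ 531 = 0.03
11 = 11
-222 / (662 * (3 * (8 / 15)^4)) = -1873125 / 1355776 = -1.38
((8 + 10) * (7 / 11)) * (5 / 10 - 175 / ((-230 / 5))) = 1134 / 23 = 49.30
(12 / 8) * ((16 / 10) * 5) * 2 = 24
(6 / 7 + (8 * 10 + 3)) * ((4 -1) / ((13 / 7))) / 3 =587 / 13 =45.15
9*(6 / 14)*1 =27 / 7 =3.86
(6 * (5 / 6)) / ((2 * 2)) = 5 / 4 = 1.25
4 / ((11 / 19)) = 76 / 11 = 6.91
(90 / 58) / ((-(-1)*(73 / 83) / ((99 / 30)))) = 5.82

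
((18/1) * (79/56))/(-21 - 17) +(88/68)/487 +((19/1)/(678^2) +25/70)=-312191734595/1012322540376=-0.31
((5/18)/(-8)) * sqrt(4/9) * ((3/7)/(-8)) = 5/4032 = 0.00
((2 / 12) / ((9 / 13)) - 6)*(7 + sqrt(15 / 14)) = -2177 / 54 - 311*sqrt(210) / 756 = -46.28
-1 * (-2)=2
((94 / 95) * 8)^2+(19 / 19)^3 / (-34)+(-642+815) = 72303161 / 306850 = 235.63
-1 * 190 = -190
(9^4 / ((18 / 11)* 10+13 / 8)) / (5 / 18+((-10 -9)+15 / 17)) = -176674608 / 8641597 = -20.44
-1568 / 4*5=-1960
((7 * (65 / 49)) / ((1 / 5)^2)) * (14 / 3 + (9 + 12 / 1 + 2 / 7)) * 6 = 1771250 / 49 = 36147.96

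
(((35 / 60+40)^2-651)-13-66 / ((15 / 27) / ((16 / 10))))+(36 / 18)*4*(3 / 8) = 2865337 / 3600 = 795.93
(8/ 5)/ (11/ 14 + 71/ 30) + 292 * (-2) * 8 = -1546264/ 331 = -4671.49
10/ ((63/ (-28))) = -40/ 9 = -4.44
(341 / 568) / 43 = 341 / 24424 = 0.01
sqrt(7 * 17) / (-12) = -sqrt(119) / 12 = -0.91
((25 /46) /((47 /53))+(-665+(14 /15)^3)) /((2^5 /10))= -4841934347 /23349600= -207.37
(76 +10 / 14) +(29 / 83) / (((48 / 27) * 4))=2854371 / 37184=76.76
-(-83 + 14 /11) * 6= 5394 /11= 490.36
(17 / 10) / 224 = 17 / 2240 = 0.01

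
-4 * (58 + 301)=-1436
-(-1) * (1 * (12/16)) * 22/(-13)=-1.27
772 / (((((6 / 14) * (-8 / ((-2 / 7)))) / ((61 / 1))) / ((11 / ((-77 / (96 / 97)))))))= -376736 / 679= -554.84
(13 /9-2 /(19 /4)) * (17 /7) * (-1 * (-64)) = 27200 /171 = 159.06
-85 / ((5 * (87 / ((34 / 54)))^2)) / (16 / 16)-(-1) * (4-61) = -314519570 / 5517801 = -57.00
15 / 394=0.04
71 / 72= 0.99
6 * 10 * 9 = 540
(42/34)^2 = 441/289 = 1.53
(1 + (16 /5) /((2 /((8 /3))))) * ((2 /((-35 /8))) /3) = -1264 /1575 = -0.80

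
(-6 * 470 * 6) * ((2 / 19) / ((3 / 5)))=-56400 / 19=-2968.42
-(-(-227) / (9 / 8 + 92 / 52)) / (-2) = 11804 / 301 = 39.22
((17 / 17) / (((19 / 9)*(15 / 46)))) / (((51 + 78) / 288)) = 13248 / 4085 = 3.24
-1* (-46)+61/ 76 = 3557/ 76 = 46.80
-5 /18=-0.28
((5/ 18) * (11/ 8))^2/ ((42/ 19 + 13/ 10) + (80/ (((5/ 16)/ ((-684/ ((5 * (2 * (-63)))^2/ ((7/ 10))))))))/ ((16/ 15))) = 0.05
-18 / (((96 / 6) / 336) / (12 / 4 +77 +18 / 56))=-60723 / 2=-30361.50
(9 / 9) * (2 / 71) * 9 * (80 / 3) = 6.76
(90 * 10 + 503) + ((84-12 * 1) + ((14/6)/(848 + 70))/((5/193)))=20312101/13770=1475.10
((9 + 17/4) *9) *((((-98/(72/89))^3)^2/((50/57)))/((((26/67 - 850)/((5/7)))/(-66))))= 5483575122338112592652629/230040207360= 23837463829775.75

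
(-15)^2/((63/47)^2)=55225/441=125.23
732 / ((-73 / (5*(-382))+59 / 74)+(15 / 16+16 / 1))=413843520 / 10048153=41.19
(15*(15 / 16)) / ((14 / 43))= 9675 / 224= 43.19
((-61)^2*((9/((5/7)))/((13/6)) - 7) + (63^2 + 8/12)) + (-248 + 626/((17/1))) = -2152972/3315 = -649.46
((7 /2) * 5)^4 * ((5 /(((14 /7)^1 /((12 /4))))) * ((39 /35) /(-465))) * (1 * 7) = -11799.27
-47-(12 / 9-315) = 800 / 3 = 266.67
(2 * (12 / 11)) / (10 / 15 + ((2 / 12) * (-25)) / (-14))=224 / 99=2.26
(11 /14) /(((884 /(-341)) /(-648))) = 303831 /1547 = 196.40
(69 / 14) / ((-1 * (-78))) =23 / 364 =0.06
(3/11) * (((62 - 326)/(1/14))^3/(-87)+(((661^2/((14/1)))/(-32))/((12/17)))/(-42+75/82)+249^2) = 152423289387670925/962941056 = 158289324.60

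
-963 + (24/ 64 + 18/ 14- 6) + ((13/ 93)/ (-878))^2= -90294602475493/ 93343260024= -967.34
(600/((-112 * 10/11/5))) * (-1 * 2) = 825/14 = 58.93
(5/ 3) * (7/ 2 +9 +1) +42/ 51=23.32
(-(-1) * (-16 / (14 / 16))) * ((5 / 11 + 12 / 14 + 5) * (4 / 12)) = -38.47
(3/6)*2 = 1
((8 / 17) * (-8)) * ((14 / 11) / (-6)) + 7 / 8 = 7511 / 4488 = 1.67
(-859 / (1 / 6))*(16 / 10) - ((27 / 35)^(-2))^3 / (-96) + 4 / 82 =-62873393859112763 / 7624435223520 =-8246.30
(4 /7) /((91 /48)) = 192 /637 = 0.30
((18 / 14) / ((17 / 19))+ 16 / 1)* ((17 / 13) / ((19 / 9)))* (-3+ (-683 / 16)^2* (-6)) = -118123.81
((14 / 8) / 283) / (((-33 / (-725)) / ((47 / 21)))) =34075 / 112068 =0.30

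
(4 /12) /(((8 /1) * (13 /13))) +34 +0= 817 /24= 34.04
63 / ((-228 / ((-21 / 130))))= 441 / 9880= 0.04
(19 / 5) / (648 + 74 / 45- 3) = 0.01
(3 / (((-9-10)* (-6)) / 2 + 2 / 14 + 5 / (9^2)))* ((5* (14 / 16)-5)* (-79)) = 2.59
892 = 892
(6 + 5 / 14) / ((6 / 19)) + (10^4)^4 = 840000000000001691 / 84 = 10000000000000020.13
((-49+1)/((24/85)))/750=-17/75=-0.23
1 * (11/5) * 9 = 99/5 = 19.80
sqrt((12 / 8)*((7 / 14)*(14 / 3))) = sqrt(14) / 2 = 1.87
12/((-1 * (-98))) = 6/49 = 0.12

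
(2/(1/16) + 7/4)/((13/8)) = 270/13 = 20.77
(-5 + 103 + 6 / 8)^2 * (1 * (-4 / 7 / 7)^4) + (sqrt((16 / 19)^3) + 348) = 64 * sqrt(19) / 361 + 2008647148 / 5764801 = 349.21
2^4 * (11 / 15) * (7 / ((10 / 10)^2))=1232 / 15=82.13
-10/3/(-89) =0.04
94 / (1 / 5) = 470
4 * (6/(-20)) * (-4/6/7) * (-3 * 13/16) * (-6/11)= 117/770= 0.15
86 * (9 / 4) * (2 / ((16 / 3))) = 1161 / 16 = 72.56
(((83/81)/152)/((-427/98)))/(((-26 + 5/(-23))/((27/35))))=1909/41932620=0.00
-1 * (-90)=90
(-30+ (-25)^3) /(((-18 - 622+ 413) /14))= 219170 /227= 965.51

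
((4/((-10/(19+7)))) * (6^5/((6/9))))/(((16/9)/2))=-682344/5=-136468.80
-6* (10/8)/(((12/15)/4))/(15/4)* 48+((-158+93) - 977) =-1522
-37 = -37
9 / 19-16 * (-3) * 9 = 8217 / 19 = 432.47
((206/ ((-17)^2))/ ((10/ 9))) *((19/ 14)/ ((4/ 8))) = 17613/ 10115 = 1.74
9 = 9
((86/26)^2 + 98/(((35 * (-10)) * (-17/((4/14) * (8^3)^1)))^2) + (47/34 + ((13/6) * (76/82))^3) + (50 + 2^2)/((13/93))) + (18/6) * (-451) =-5267376896341934377/5566804565253750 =-946.21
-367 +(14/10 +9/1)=-1783/5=-356.60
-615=-615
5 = 5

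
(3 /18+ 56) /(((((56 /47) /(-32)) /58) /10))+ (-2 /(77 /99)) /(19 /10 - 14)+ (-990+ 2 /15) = -875905.84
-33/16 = -2.06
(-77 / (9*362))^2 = 0.00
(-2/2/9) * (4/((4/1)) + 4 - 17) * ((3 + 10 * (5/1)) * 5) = 1060/3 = 353.33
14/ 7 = 2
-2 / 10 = -1 / 5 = -0.20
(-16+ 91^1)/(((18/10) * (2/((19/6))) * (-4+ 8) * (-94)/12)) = -2375/1128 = -2.11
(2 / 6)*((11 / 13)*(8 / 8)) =11 / 39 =0.28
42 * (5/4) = 105/2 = 52.50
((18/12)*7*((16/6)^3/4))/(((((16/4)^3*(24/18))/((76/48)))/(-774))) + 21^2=-273.88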